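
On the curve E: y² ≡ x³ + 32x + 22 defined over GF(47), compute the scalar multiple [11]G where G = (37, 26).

(1, 33)

Repeated addition: build up to 11G.
2G: tangent at (37, 26): λ = (3·37² + 32)/(2·26) ≡ 3/5. 5⁻¹ ≡ 19 (mod 47), so λ ≡ 3·19 ≡ 10.
  x = λ² - 37 - 37 = 100 - 74 ≡ 26; y = λ·(37 - 26) - 26 ≡ 37. → (26, 37)
3G: (26, 37) + (37, 26). λ = (26 - 37)/(37 - 26) ≡ 36/11 mod 47. 11⁻¹ ≡ 30 (mod 47) since 11·30 = 330 ≡ 1, so λ ≡ 46.
  x = λ² - 26 - 37 = 2116 - 63 ≡ 32; y = λ·(26 - 32) - 37 ≡ 16. → (32, 16)
4G: (32, 16) + (37, 26). λ = (26 - 16)/(37 - 32) ≡ 10/5 mod 47. 5⁻¹ ≡ 19 (mod 47), so λ ≡ 2.
  x = λ² - 32 - 37 = 4 - 69 ≡ 29; y = λ·(32 - 29) - 16 ≡ 37. → (29, 37)
5G: (29, 37) + (37, 26). λ = (26 - 37)/(37 - 29) ≡ 36/8 mod 47. 8⁻¹ ≡ 6 (mod 47) since 8·6 = 48 ≡ 1, so λ ≡ 28.
  x = λ² - 29 - 37 = 784 - 66 ≡ 13; y = λ·(29 - 13) - 37 ≡ 35. → (13, 35)
6G: (13, 35) + (37, 26). λ = (26 - 35)/(37 - 13) ≡ 38/24 mod 47. 24⁻¹ ≡ 2 (mod 47), so λ ≡ 29.
  x = λ² - 13 - 37 = 841 - 50 ≡ 39; y = λ·(13 - 39) - 35 ≡ 10. → (39, 10)
7G: (39, 10) + (37, 26). λ = (26 - 10)/(37 - 39) ≡ 16/45 mod 47. 45⁻¹ ≡ 23 (mod 47), so λ ≡ 39.
  x = λ² - 39 - 37 = 1521 - 76 ≡ 35; y = λ·(39 - 35) - 10 ≡ 5. → (35, 5)
8G: (35, 5) + (37, 26). λ = (26 - 5)/(37 - 35) ≡ 21/2 mod 47. 2⁻¹ ≡ 24 (mod 47), so λ ≡ 34.
  x = λ² - 35 - 37 = 1156 - 72 ≡ 3; y = λ·(35 - 3) - 5 ≡ 2. → (3, 2)
9G: (3, 2) + (37, 26). λ = (26 - 2)/(37 - 3) ≡ 24/34 mod 47. 34⁻¹ ≡ 18 (mod 47), so λ ≡ 9.
  x = λ² - 3 - 37 = 81 - 40 ≡ 41; y = λ·(3 - 41) - 2 ≡ 32. → (41, 32)
10G: (41, 32) + (37, 26). λ = (26 - 32)/(37 - 41) ≡ 41/43 mod 47. 43⁻¹ ≡ 35 (mod 47) since 43·35 = 1505 ≡ 1, so λ ≡ 25.
  x = λ² - 41 - 37 = 625 - 78 ≡ 30; y = λ·(41 - 30) - 32 ≡ 8. → (30, 8)
11G: (30, 8) + (37, 26). λ = (26 - 8)/(37 - 30) ≡ 18/7 mod 47. 7⁻¹ ≡ 27 (mod 47), so λ ≡ 16.
  x = λ² - 30 - 37 = 256 - 67 ≡ 1; y = λ·(30 - 1) - 8 ≡ 33. → (1, 33)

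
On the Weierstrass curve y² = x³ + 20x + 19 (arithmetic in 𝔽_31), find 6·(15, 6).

Write Q = (15, 6).
Repeated addition: build up to 6Q.
2Q: tangent at (15, 6): λ = (3·15² + 20)/(2·6) ≡ 13/12. 12⁻¹ ≡ 13 (mod 31) since 12·13 = 156 ≡ 1, so λ ≡ 13·13 ≡ 14.
  x = λ² - 15 - 15 = 196 - 30 ≡ 11; y = λ·(15 - 11) - 6 ≡ 19. → (11, 19)
3Q: (11, 19) + (15, 6). λ = (6 - 19)/(15 - 11) ≡ 18/4 mod 31. 4⁻¹ ≡ 8 (mod 31) since 4·8 = 32 ≡ 1, so λ ≡ 20.
  x = λ² - 11 - 15 = 400 - 26 ≡ 2; y = λ·(11 - 2) - 19 ≡ 6. → (2, 6)
4Q: (2, 6) + (15, 6). λ = (6 - 6)/(15 - 2) ≡ 0/13 mod 31. 13⁻¹ ≡ 12 (mod 31) since 13·12 = 156 ≡ 1, so λ ≡ 0.
  x = λ² - 2 - 15 = 0 - 17 ≡ 14; y = λ·(2 - 14) - 6 ≡ 25. → (14, 25)
5Q: (14, 25) + (15, 6). λ = (6 - 25)/(15 - 14) ≡ 12/1 mod 31. 1⁻¹ ≡ 1 (mod 31), so λ ≡ 12.
  x = λ² - 14 - 15 = 144 - 29 ≡ 22; y = λ·(14 - 22) - 25 ≡ 3. → (22, 3)
6Q: (22, 3) + (15, 6). λ = (6 - 3)/(15 - 22) ≡ 3/24 mod 31. 24⁻¹ ≡ 22 (mod 31) since 24·22 = 528 ≡ 1, so λ ≡ 4.
  x = λ² - 22 - 15 = 16 - 37 ≡ 10; y = λ·(22 - 10) - 3 ≡ 14. → (10, 14)

(10, 14)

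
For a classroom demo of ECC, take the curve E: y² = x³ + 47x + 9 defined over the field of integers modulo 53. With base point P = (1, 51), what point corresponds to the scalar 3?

(41, 46)

Repeated addition: build up to 3P.
2P: tangent at (1, 51): λ = (3·1² + 47)/(2·51) ≡ 50/49. 49⁻¹ ≡ 13 (mod 53) since 49·13 = 637 ≡ 1, so λ ≡ 50·13 ≡ 14.
  x = λ² - 1 - 1 = 196 - 2 ≡ 35; y = λ·(1 - 35) - 51 ≡ 3. → (35, 3)
3P: (35, 3) + (1, 51). λ = (51 - 3)/(1 - 35) ≡ 48/19 mod 53. 19⁻¹ ≡ 14 (mod 53), so λ ≡ 36.
  x = λ² - 35 - 1 = 1296 - 36 ≡ 41; y = λ·(35 - 41) - 3 ≡ 46. → (41, 46)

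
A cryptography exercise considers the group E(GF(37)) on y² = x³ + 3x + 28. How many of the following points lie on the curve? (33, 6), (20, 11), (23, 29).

(33, 6): 6² ≡ 36, rhs ≡ 26 → off.
(20, 11): 11² ≡ 10, rhs ≡ 22 → off.
(23, 29): 29² ≡ 27, rhs ≡ 17 → off.

0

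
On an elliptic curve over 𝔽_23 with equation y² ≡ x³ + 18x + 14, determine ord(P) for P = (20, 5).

2P: tangent at (20, 5): λ = (3·20² + 18)/(2·5) ≡ 22/10. 10⁻¹ ≡ 7 (mod 23), so λ ≡ 22·7 ≡ 16.
  x = λ² - 20 - 20 = 256 - 40 ≡ 9; y = λ·(20 - 9) - 5 ≡ 10. → (9, 10)
3P: (9, 10) + (20, 5). λ = (5 - 10)/(20 - 9) ≡ 18/11 mod 23. 11⁻¹ ≡ 21 (mod 23) since 11·21 = 231 ≡ 1, so λ ≡ 10.
  x = λ² - 9 - 20 = 100 - 29 ≡ 2; y = λ·(9 - 2) - 10 ≡ 14. → (2, 14)
4P: (2, 14) + (20, 5). λ = (5 - 14)/(20 - 2) ≡ 14/18 mod 23. 18⁻¹ ≡ 9 (mod 23) since 18·9 = 162 ≡ 1, so λ ≡ 11.
  x = λ² - 2 - 20 = 121 - 22 ≡ 7; y = λ·(2 - 7) - 14 ≡ 0. → (7, 0)
5P: (7, 0) + (20, 5). λ = (5 - 0)/(20 - 7) ≡ 5/13 mod 23. 13⁻¹ ≡ 16 (mod 23), so λ ≡ 11.
  x = λ² - 7 - 20 = 121 - 27 ≡ 2; y = λ·(7 - 2) - 0 ≡ 9. → (2, 9)
6P: (2, 9) + (20, 5). λ = (5 - 9)/(20 - 2) ≡ 19/18 mod 23. 18⁻¹ ≡ 9 (mod 23), so λ ≡ 10.
  x = λ² - 2 - 20 = 100 - 22 ≡ 9; y = λ·(2 - 9) - 9 ≡ 13. → (9, 13)
7P: (9, 13) + (20, 5). λ = (5 - 13)/(20 - 9) ≡ 15/11 mod 23. 11⁻¹ ≡ 21 (mod 23), so λ ≡ 16.
  x = λ² - 9 - 20 = 256 - 29 ≡ 20; y = λ·(9 - 20) - 13 ≡ 18. → (20, 18)
8P: (20, 18) + (20, 5): same x and y₁ ≡ -y₂, so the sum is O.
8P = O, so the order is 8.

8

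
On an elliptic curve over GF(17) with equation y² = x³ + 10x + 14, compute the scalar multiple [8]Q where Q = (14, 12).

Repeated addition: build up to 8Q.
2Q: tangent at (14, 12): λ = (3·14² + 10)/(2·12) ≡ 3/7. 7⁻¹ ≡ 5 (mod 17), so λ ≡ 3·5 ≡ 15.
  x = λ² - 14 - 14 = 225 - 28 ≡ 10; y = λ·(14 - 10) - 12 ≡ 14. → (10, 14)
3Q: (10, 14) + (14, 12). λ = (12 - 14)/(14 - 10) ≡ 15/4 mod 17. 4⁻¹ ≡ 13 (mod 17), so λ ≡ 8.
  x = λ² - 10 - 14 = 64 - 24 ≡ 6; y = λ·(10 - 6) - 14 ≡ 1. → (6, 1)
4Q: (6, 1) + (14, 12). λ = (12 - 1)/(14 - 6) ≡ 11/8 mod 17. 8⁻¹ ≡ 15 (mod 17) since 8·15 = 120 ≡ 1, so λ ≡ 12.
  x = λ² - 6 - 14 = 144 - 20 ≡ 5; y = λ·(6 - 5) - 1 ≡ 11. → (5, 11)
5Q: (5, 11) + (14, 12). λ = (12 - 11)/(14 - 5) ≡ 1/9 mod 17. 9⁻¹ ≡ 2 (mod 17) since 9·2 = 18 ≡ 1, so λ ≡ 2.
  x = λ² - 5 - 14 = 4 - 19 ≡ 2; y = λ·(5 - 2) - 11 ≡ 12. → (2, 12)
6Q: (2, 12) + (14, 12). λ = (12 - 12)/(14 - 2) ≡ 0/12 mod 17. 12⁻¹ ≡ 10 (mod 17), so λ ≡ 0.
  x = λ² - 2 - 14 = 0 - 16 ≡ 1; y = λ·(2 - 1) - 12 ≡ 5. → (1, 5)
7Q: (1, 5) + (14, 12). λ = (12 - 5)/(14 - 1) ≡ 7/13 mod 17. 13⁻¹ ≡ 4 (mod 17), so λ ≡ 11.
  x = λ² - 1 - 14 = 121 - 15 ≡ 4; y = λ·(1 - 4) - 5 ≡ 13. → (4, 13)
8Q: (4, 13) + (14, 12). λ = (12 - 13)/(14 - 4) ≡ 16/10 mod 17. 10⁻¹ ≡ 12 (mod 17), so λ ≡ 5.
  x = λ² - 4 - 14 = 25 - 18 ≡ 7; y = λ·(4 - 7) - 13 ≡ 6. → (7, 6)

(7, 6)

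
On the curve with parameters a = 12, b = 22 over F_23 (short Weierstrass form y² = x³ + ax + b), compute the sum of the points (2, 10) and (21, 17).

(2, 10) + (21, 17). λ = (17 - 10)/(21 - 2) ≡ 7/19 mod 23. 19⁻¹ ≡ 17 (mod 23) since 19·17 = 323 ≡ 1, so λ ≡ 4.
  x = λ² - 2 - 21 = 16 - 23 ≡ 16; y = λ·(2 - 16) - 10 ≡ 3. → (16, 3)

(16, 3)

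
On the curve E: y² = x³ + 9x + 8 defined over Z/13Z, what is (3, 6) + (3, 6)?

tangent at (3, 6): λ = (3·3² + 9)/(2·6) ≡ 10/12. 12⁻¹ ≡ 12 (mod 13) since 12·12 = 144 ≡ 1, so λ ≡ 10·12 ≡ 3.
  x = λ² - 3 - 3 = 9 - 6 ≡ 3; y = λ·(3 - 3) - 6 ≡ 7. → (3, 7)

(3, 7)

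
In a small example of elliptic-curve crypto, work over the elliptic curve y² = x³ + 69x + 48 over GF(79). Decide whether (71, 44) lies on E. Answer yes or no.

y² = 44² ≡ 40; x³ + 69x + 48 = 362858 ≡ 11 (mod 79). 40 ≠ 11.

no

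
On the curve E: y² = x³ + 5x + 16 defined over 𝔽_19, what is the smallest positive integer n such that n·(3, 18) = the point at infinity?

3

2P: tangent at (3, 18): λ = (3·3² + 5)/(2·18) ≡ 13/17. 17⁻¹ ≡ 9 (mod 19), so λ ≡ 13·9 ≡ 3.
  x = λ² - 3 - 3 = 9 - 6 ≡ 3; y = λ·(3 - 3) - 18 ≡ 1. → (3, 1)
3P: (3, 1) + (3, 18): same x and y₁ ≡ -y₂, so the sum is the point at infinity.
3P = the point at infinity, so the order is 3.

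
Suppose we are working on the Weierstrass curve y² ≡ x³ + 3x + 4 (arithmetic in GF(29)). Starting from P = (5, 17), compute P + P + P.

(12, 17)

Repeated addition: build up to 3P.
2P: tangent at (5, 17): λ = (3·5² + 3)/(2·17) ≡ 20/5. 5⁻¹ ≡ 6 (mod 29), so λ ≡ 20·6 ≡ 4.
  x = λ² - 5 - 5 = 16 - 10 ≡ 6; y = λ·(5 - 6) - 17 ≡ 8. → (6, 8)
3P: (6, 8) + (5, 17). λ = (17 - 8)/(5 - 6) ≡ 9/28 mod 29. 28⁻¹ ≡ 28 (mod 29), so λ ≡ 20.
  x = λ² - 6 - 5 = 400 - 11 ≡ 12; y = λ·(6 - 12) - 8 ≡ 17. → (12, 17)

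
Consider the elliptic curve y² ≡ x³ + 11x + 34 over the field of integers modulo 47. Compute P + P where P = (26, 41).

(9, 4)

tangent at (26, 41): λ = (3·26² + 11)/(2·41) ≡ 18/35. 35⁻¹ ≡ 43 (mod 47), so λ ≡ 18·43 ≡ 22.
  x = λ² - 26 - 26 = 484 - 52 ≡ 9; y = λ·(26 - 9) - 41 ≡ 4. → (9, 4)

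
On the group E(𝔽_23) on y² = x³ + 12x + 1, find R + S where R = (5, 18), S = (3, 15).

(5, 18) + (3, 15). λ = (15 - 18)/(3 - 5) ≡ 20/21 mod 23. 21⁻¹ ≡ 11 (mod 23), so λ ≡ 13.
  x = λ² - 5 - 3 = 169 - 8 ≡ 0; y = λ·(5 - 0) - 18 ≡ 1. → (0, 1)

(0, 1)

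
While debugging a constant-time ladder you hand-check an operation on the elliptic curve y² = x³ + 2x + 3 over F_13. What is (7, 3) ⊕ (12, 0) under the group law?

(7, 3) + (12, 0). λ = (0 - 3)/(12 - 7) ≡ 10/5 mod 13. 5⁻¹ ≡ 8 (mod 13), so λ ≡ 2.
  x = λ² - 7 - 12 = 4 - 19 ≡ 11; y = λ·(7 - 11) - 3 ≡ 2. → (11, 2)

(11, 2)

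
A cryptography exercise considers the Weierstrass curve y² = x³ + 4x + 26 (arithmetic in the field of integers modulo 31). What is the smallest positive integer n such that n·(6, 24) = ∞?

2P: tangent at (6, 24): λ = (3·6² + 4)/(2·24) ≡ 19/17. 17⁻¹ ≡ 11 (mod 31) since 17·11 = 187 ≡ 1, so λ ≡ 19·11 ≡ 23.
  x = λ² - 6 - 6 = 529 - 12 ≡ 21; y = λ·(6 - 21) - 24 ≡ 3. → (21, 3)
3P: (21, 3) + (6, 24). λ = (24 - 3)/(6 - 21) ≡ 21/16 mod 31. 16⁻¹ ≡ 2 (mod 31) since 16·2 = 32 ≡ 1, so λ ≡ 11.
  x = λ² - 21 - 6 = 121 - 27 ≡ 1; y = λ·(21 - 1) - 3 ≡ 0. → (1, 0)
4P: (1, 0) + (6, 24). λ = (24 - 0)/(6 - 1) ≡ 24/5 mod 31. 5⁻¹ ≡ 25 (mod 31), so λ ≡ 11.
  x = λ² - 1 - 6 = 121 - 7 ≡ 21; y = λ·(1 - 21) - 0 ≡ 28. → (21, 28)
5P: (21, 28) + (6, 24). λ = (24 - 28)/(6 - 21) ≡ 27/16 mod 31. 16⁻¹ ≡ 2 (mod 31) since 16·2 = 32 ≡ 1, so λ ≡ 23.
  x = λ² - 21 - 6 = 529 - 27 ≡ 6; y = λ·(21 - 6) - 28 ≡ 7. → (6, 7)
6P: (6, 7) + (6, 24): same x and y₁ ≡ -y₂, so the sum is ∞.
6P = ∞, so the order is 6.

6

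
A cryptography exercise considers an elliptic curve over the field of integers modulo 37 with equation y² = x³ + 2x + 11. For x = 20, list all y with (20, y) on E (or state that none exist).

none

x³ + 2x + 11 = 8051 ≡ 22 (mod 37).
22 is a non-residue mod 37; no y exists.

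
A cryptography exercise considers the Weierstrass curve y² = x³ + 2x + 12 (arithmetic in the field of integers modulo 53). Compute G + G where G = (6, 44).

(26, 37)

tangent at (6, 44): λ = (3·6² + 2)/(2·44) ≡ 4/35. 35⁻¹ ≡ 50 (mod 53), so λ ≡ 4·50 ≡ 41.
  x = λ² - 6 - 6 = 1681 - 12 ≡ 26; y = λ·(6 - 26) - 44 ≡ 37. → (26, 37)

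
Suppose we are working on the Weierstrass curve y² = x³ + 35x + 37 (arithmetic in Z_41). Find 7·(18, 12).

Write P = (18, 12).
Double-and-add on 7 = (111)₂. Start with P = (18, 12) for the leading 1-bit.
double: tangent at (18, 12): λ = (3·18² + 35)/(2·12) ≡ 23/24. 24⁻¹ ≡ 12 (mod 41), so λ ≡ 23·12 ≡ 30.
  x = λ² - 18 - 18 = 900 - 36 ≡ 3; y = λ·(18 - 3) - 12 ≡ 28. → (3, 28)
add P: (3, 28) + (18, 12). λ = (12 - 28)/(18 - 3) ≡ 25/15 mod 41. 15⁻¹ ≡ 11 (mod 41), so λ ≡ 29.
  x = λ² - 3 - 18 = 841 - 21 ≡ 0; y = λ·(3 - 0) - 28 ≡ 18. → (0, 18)
double: tangent at (0, 18): λ = (3·0² + 35)/(2·18) ≡ 35/36. 36⁻¹ ≡ 8 (mod 41) since 36·8 = 288 ≡ 1, so λ ≡ 35·8 ≡ 34.
  x = λ² - 0 - 0 = 1156 - 0 ≡ 8; y = λ·(0 - 8) - 18 ≡ 38. → (8, 38)
add P: (8, 38) + (18, 12). λ = (12 - 38)/(18 - 8) ≡ 15/10 mod 41. 10⁻¹ ≡ 37 (mod 41) since 10·37 = 370 ≡ 1, so λ ≡ 22.
  x = λ² - 8 - 18 = 484 - 26 ≡ 7; y = λ·(8 - 7) - 38 ≡ 25. → (7, 25)

(7, 25)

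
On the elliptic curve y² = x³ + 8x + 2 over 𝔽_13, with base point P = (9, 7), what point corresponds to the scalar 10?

Double-and-add on 10 = (1010)₂. Start with P = (9, 7) for the leading 1-bit.
double: tangent at (9, 7): λ = (3·9² + 8)/(2·7) ≡ 4/1. 1⁻¹ ≡ 1 (mod 13), so λ ≡ 4·1 ≡ 4.
  x = λ² - 9 - 9 = 16 - 18 ≡ 11; y = λ·(9 - 11) - 7 ≡ 11. → (11, 11)
double: tangent at (11, 11): λ = (3·11² + 8)/(2·11) ≡ 7/9. 9⁻¹ ≡ 3 (mod 13), so λ ≡ 7·3 ≡ 8.
  x = λ² - 11 - 11 = 64 - 22 ≡ 3; y = λ·(11 - 3) - 11 ≡ 1. → (3, 1)
add P: (3, 1) + (9, 7). λ = (7 - 1)/(9 - 3) ≡ 6/6 mod 13. 6⁻¹ ≡ 11 (mod 13), so λ ≡ 1.
  x = λ² - 3 - 9 = 1 - 12 ≡ 2; y = λ·(3 - 2) - 1 ≡ 0. → (2, 0)
double: (2, 0) + (2, 0): same x and y₁ ≡ -y₂, so the sum is 𝒪.

O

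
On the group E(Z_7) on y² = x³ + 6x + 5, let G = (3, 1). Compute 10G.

Double-and-add on 10 = (1010)₂. Start with G = (3, 1) for the leading 1-bit.
double: tangent at (3, 1): λ = (3·3² + 6)/(2·1) ≡ 5/2. 2⁻¹ ≡ 4 (mod 7), so λ ≡ 5·4 ≡ 6.
  x = λ² - 3 - 3 = 36 - 6 ≡ 2; y = λ·(3 - 2) - 1 ≡ 5. → (2, 5)
double: tangent at (2, 5): λ = (3·2² + 6)/(2·5) ≡ 4/3. 3⁻¹ ≡ 5 (mod 7) since 3·5 = 15 ≡ 1, so λ ≡ 4·5 ≡ 6.
  x = λ² - 2 - 2 = 36 - 4 ≡ 4; y = λ·(2 - 4) - 5 ≡ 4. → (4, 4)
add G: (4, 4) + (3, 1). λ = (1 - 4)/(3 - 4) ≡ 4/6 mod 7. 6⁻¹ ≡ 6 (mod 7), so λ ≡ 3.
  x = λ² - 4 - 3 = 9 - 7 ≡ 2; y = λ·(4 - 2) - 4 ≡ 2. → (2, 2)
double: tangent at (2, 2): λ = (3·2² + 6)/(2·2) ≡ 4/4. 4⁻¹ ≡ 2 (mod 7) since 4·2 = 8 ≡ 1, so λ ≡ 4·2 ≡ 1.
  x = λ² - 2 - 2 = 1 - 4 ≡ 4; y = λ·(2 - 4) - 2 ≡ 3. → (4, 3)

(4, 3)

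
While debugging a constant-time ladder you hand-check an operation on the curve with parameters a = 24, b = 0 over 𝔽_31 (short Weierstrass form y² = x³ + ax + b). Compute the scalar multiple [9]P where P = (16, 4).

Repeated addition: build up to 9P.
2P: tangent at (16, 4): λ = (3·16² + 24)/(2·4) ≡ 17/8. 8⁻¹ ≡ 4 (mod 31) since 8·4 = 32 ≡ 1, so λ ≡ 17·4 ≡ 6.
  x = λ² - 16 - 16 = 36 - 32 ≡ 4; y = λ·(16 - 4) - 4 ≡ 6. → (4, 6)
3P: (4, 6) + (16, 4). λ = (4 - 6)/(16 - 4) ≡ 29/12 mod 31. 12⁻¹ ≡ 13 (mod 31), so λ ≡ 5.
  x = λ² - 4 - 16 = 25 - 20 ≡ 5; y = λ·(4 - 5) - 6 ≡ 20. → (5, 20)
4P: (5, 20) + (16, 4). λ = (4 - 20)/(16 - 5) ≡ 15/11 mod 31. 11⁻¹ ≡ 17 (mod 31), so λ ≡ 7.
  x = λ² - 5 - 16 = 49 - 21 ≡ 28; y = λ·(5 - 28) - 20 ≡ 5. → (28, 5)
5P: (28, 5) + (16, 4). λ = (4 - 5)/(16 - 28) ≡ 30/19 mod 31. 19⁻¹ ≡ 18 (mod 31) since 19·18 = 342 ≡ 1, so λ ≡ 13.
  x = λ² - 28 - 16 = 169 - 44 ≡ 1; y = λ·(28 - 1) - 5 ≡ 5. → (1, 5)
6P: (1, 5) + (16, 4). λ = (4 - 5)/(16 - 1) ≡ 30/15 mod 31. 15⁻¹ ≡ 29 (mod 31), so λ ≡ 2.
  x = λ² - 1 - 16 = 4 - 17 ≡ 18; y = λ·(1 - 18) - 5 ≡ 23. → (18, 23)
7P: (18, 23) + (16, 4). λ = (4 - 23)/(16 - 18) ≡ 12/29 mod 31. 29⁻¹ ≡ 15 (mod 31), so λ ≡ 25.
  x = λ² - 18 - 16 = 625 - 34 ≡ 2; y = λ·(18 - 2) - 23 ≡ 5. → (2, 5)
8P: (2, 5) + (16, 4). λ = (4 - 5)/(16 - 2) ≡ 30/14 mod 31. 14⁻¹ ≡ 20 (mod 31) since 14·20 = 280 ≡ 1, so λ ≡ 11.
  x = λ² - 2 - 16 = 121 - 18 ≡ 10; y = λ·(2 - 10) - 5 ≡ 0. → (10, 0)
9P: (10, 0) + (16, 4). λ = (4 - 0)/(16 - 10) ≡ 4/6 mod 31. 6⁻¹ ≡ 26 (mod 31) since 6·26 = 156 ≡ 1, so λ ≡ 11.
  x = λ² - 10 - 16 = 121 - 26 ≡ 2; y = λ·(10 - 2) - 0 ≡ 26. → (2, 26)

(2, 26)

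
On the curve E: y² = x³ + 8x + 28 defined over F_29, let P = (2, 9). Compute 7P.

Double-and-add on 7 = (111)₂. Start with P = (2, 9) for the leading 1-bit.
double: tangent at (2, 9): λ = (3·2² + 8)/(2·9) ≡ 20/18. 18⁻¹ ≡ 21 (mod 29) since 18·21 = 378 ≡ 1, so λ ≡ 20·21 ≡ 14.
  x = λ² - 2 - 2 = 196 - 4 ≡ 18; y = λ·(2 - 18) - 9 ≡ 28. → (18, 28)
add P: (18, 28) + (2, 9). λ = (9 - 28)/(2 - 18) ≡ 10/13 mod 29. 13⁻¹ ≡ 9 (mod 29) since 13·9 = 117 ≡ 1, so λ ≡ 3.
  x = λ² - 18 - 2 = 9 - 20 ≡ 18; y = λ·(18 - 18) - 28 ≡ 1. → (18, 1)
double: tangent at (18, 1): λ = (3·18² + 8)/(2·1) ≡ 23/2. 2⁻¹ ≡ 15 (mod 29), so λ ≡ 23·15 ≡ 26.
  x = λ² - 18 - 18 = 676 - 36 ≡ 2; y = λ·(18 - 2) - 1 ≡ 9. → (2, 9)
add P: tangent at (2, 9): λ = (3·2² + 8)/(2·9) ≡ 20/18. 18⁻¹ ≡ 21 (mod 29), so λ ≡ 20·21 ≡ 14.
  x = λ² - 2 - 2 = 196 - 4 ≡ 18; y = λ·(2 - 18) - 9 ≡ 28. → (18, 28)

(18, 28)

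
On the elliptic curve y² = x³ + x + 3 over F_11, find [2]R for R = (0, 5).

(1, 7)

tangent at (0, 5): λ = (3·0² + 1)/(2·5) ≡ 1/10. 10⁻¹ ≡ 10 (mod 11) since 10·10 = 100 ≡ 1, so λ ≡ 1·10 ≡ 10.
  x = λ² - 0 - 0 = 100 - 0 ≡ 1; y = λ·(0 - 1) - 5 ≡ 7. → (1, 7)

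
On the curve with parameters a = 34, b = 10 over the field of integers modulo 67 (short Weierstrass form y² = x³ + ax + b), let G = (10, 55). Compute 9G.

Double-and-add on 9 = (1001)₂. Start with G = (10, 55) for the leading 1-bit.
double: tangent at (10, 55): λ = (3·10² + 34)/(2·55) ≡ 66/43. 43⁻¹ ≡ 53 (mod 67), so λ ≡ 66·53 ≡ 14.
  x = λ² - 10 - 10 = 196 - 20 ≡ 42; y = λ·(10 - 42) - 55 ≡ 33. → (42, 33)
double: tangent at (42, 33): λ = (3·42² + 34)/(2·33) ≡ 33/66. 66⁻¹ ≡ 66 (mod 67) since 66·66 = 4356 ≡ 1, so λ ≡ 33·66 ≡ 34.
  x = λ² - 42 - 42 = 1156 - 84 ≡ 0; y = λ·(42 - 0) - 33 ≡ 55. → (0, 55)
double: tangent at (0, 55): λ = (3·0² + 34)/(2·55) ≡ 34/43. 43⁻¹ ≡ 53 (mod 67), so λ ≡ 34·53 ≡ 60.
  x = λ² - 0 - 0 = 3600 - 0 ≡ 49; y = λ·(0 - 49) - 55 ≡ 20. → (49, 20)
add G: (49, 20) + (10, 55). λ = (55 - 20)/(10 - 49) ≡ 35/28 mod 67. 28⁻¹ ≡ 12 (mod 67) since 28·12 = 336 ≡ 1, so λ ≡ 18.
  x = λ² - 49 - 10 = 324 - 59 ≡ 64; y = λ·(49 - 64) - 20 ≡ 45. → (64, 45)

(64, 45)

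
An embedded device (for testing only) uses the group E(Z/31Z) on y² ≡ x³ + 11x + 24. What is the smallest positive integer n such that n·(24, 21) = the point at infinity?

2P: tangent at (24, 21): λ = (3·24² + 11)/(2·21) ≡ 3/11. 11⁻¹ ≡ 17 (mod 31), so λ ≡ 3·17 ≡ 20.
  x = λ² - 24 - 24 = 400 - 48 ≡ 11; y = λ·(24 - 11) - 21 ≡ 22. → (11, 22)
3P: (11, 22) + (24, 21). λ = (21 - 22)/(24 - 11) ≡ 30/13 mod 31. 13⁻¹ ≡ 12 (mod 31), so λ ≡ 19.
  x = λ² - 11 - 24 = 361 - 35 ≡ 16; y = λ·(11 - 16) - 22 ≡ 7. → (16, 7)
4P: (16, 7) + (24, 21). λ = (21 - 7)/(24 - 16) ≡ 14/8 mod 31. 8⁻¹ ≡ 4 (mod 31), so λ ≡ 25.
  x = λ² - 16 - 24 = 625 - 40 ≡ 27; y = λ·(16 - 27) - 7 ≡ 28. → (27, 28)
5P: (27, 28) + (24, 21). λ = (21 - 28)/(24 - 27) ≡ 24/28 mod 31. 28⁻¹ ≡ 10 (mod 31), so λ ≡ 23.
  x = λ² - 27 - 24 = 529 - 51 ≡ 13; y = λ·(27 - 13) - 28 ≡ 15. → (13, 15)
6P: (13, 15) + (24, 21). λ = (21 - 15)/(24 - 13) ≡ 6/11 mod 31. 11⁻¹ ≡ 17 (mod 31), so λ ≡ 9.
  x = λ² - 13 - 24 = 81 - 37 ≡ 13; y = λ·(13 - 13) - 15 ≡ 16. → (13, 16)
7P: (13, 16) + (24, 21). λ = (21 - 16)/(24 - 13) ≡ 5/11 mod 31. 11⁻¹ ≡ 17 (mod 31) since 11·17 = 187 ≡ 1, so λ ≡ 23.
  x = λ² - 13 - 24 = 529 - 37 ≡ 27; y = λ·(13 - 27) - 16 ≡ 3. → (27, 3)
8P: (27, 3) + (24, 21). λ = (21 - 3)/(24 - 27) ≡ 18/28 mod 31. 28⁻¹ ≡ 10 (mod 31), so λ ≡ 25.
  x = λ² - 27 - 24 = 625 - 51 ≡ 16; y = λ·(27 - 16) - 3 ≡ 24. → (16, 24)
9P: (16, 24) + (24, 21). λ = (21 - 24)/(24 - 16) ≡ 28/8 mod 31. 8⁻¹ ≡ 4 (mod 31), so λ ≡ 19.
  x = λ² - 16 - 24 = 361 - 40 ≡ 11; y = λ·(16 - 11) - 24 ≡ 9. → (11, 9)
10P: (11, 9) + (24, 21). λ = (21 - 9)/(24 - 11) ≡ 12/13 mod 31. 13⁻¹ ≡ 12 (mod 31), so λ ≡ 20.
  x = λ² - 11 - 24 = 400 - 35 ≡ 24; y = λ·(11 - 24) - 9 ≡ 10. → (24, 10)
11P: (24, 10) + (24, 21): same x and y₁ ≡ -y₂, so the sum is the point at infinity.
11P = the point at infinity, so the order is 11.

11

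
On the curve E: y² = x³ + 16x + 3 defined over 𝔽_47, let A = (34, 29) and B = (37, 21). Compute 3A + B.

(32, 30)

First 3A:
Repeated addition: build up to 3A.
2A: tangent at (34, 29): λ = (3·34² + 16)/(2·29) ≡ 6/11. 11⁻¹ ≡ 30 (mod 47) since 11·30 = 330 ≡ 1, so λ ≡ 6·30 ≡ 39.
  x = λ² - 34 - 34 = 1521 - 68 ≡ 43; y = λ·(34 - 43) - 29 ≡ 43. → (43, 43)
3A: (43, 43) + (34, 29). λ = (29 - 43)/(34 - 43) ≡ 33/38 mod 47. 38⁻¹ ≡ 26 (mod 47), so λ ≡ 12.
  x = λ² - 43 - 34 = 144 - 77 ≡ 20; y = λ·(43 - 20) - 43 ≡ 45. → (20, 45)
3A = (20, 45).
Finally 3A + B:
(20, 45) + (37, 21). λ = (21 - 45)/(37 - 20) ≡ 23/17 mod 47. 17⁻¹ ≡ 36 (mod 47), so λ ≡ 29.
  x = λ² - 20 - 37 = 841 - 57 ≡ 32; y = λ·(20 - 32) - 45 ≡ 30. → (32, 30)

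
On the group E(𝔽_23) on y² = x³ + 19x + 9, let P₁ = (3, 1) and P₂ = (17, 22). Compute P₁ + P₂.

(3, 1) + (17, 22). λ = (22 - 1)/(17 - 3) ≡ 21/14 mod 23. 14⁻¹ ≡ 5 (mod 23), so λ ≡ 13.
  x = λ² - 3 - 17 = 169 - 20 ≡ 11; y = λ·(3 - 11) - 1 ≡ 10. → (11, 10)

(11, 10)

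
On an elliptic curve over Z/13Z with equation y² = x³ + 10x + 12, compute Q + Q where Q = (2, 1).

(0, 8)

tangent at (2, 1): λ = (3·2² + 10)/(2·1) ≡ 9/2. 2⁻¹ ≡ 7 (mod 13), so λ ≡ 9·7 ≡ 11.
  x = λ² - 2 - 2 = 121 - 4 ≡ 0; y = λ·(2 - 0) - 1 ≡ 8. → (0, 8)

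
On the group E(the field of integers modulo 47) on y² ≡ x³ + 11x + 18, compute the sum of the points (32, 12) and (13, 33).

(32, 12) + (13, 33). λ = (33 - 12)/(13 - 32) ≡ 21/28 mod 47. 28⁻¹ ≡ 42 (mod 47), so λ ≡ 36.
  x = λ² - 32 - 13 = 1296 - 45 ≡ 29; y = λ·(32 - 29) - 12 ≡ 2. → (29, 2)

(29, 2)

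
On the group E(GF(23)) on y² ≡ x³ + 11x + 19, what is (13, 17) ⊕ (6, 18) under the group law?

(13, 17) + (6, 18). λ = (18 - 17)/(6 - 13) ≡ 1/16 mod 23. 16⁻¹ ≡ 13 (mod 23) since 16·13 = 208 ≡ 1, so λ ≡ 13.
  x = λ² - 13 - 6 = 169 - 19 ≡ 12; y = λ·(13 - 12) - 17 ≡ 19. → (12, 19)

(12, 19)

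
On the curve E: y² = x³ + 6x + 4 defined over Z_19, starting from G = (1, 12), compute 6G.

(7, 16)

Repeated addition: build up to 6G.
2G: tangent at (1, 12): λ = (3·1² + 6)/(2·12) ≡ 9/5. 5⁻¹ ≡ 4 (mod 19) since 5·4 = 20 ≡ 1, so λ ≡ 9·4 ≡ 17.
  x = λ² - 1 - 1 = 289 - 2 ≡ 2; y = λ·(1 - 2) - 12 ≡ 9. → (2, 9)
3G: (2, 9) + (1, 12). λ = (12 - 9)/(1 - 2) ≡ 3/18 mod 19. 18⁻¹ ≡ 18 (mod 19), so λ ≡ 16.
  x = λ² - 2 - 1 = 256 - 3 ≡ 6; y = λ·(2 - 6) - 9 ≡ 3. → (6, 3)
4G: (6, 3) + (1, 12). λ = (12 - 3)/(1 - 6) ≡ 9/14 mod 19. 14⁻¹ ≡ 15 (mod 19) since 14·15 = 210 ≡ 1, so λ ≡ 2.
  x = λ² - 6 - 1 = 4 - 7 ≡ 16; y = λ·(6 - 16) - 3 ≡ 15. → (16, 15)
5G: (16, 15) + (1, 12). λ = (12 - 15)/(1 - 16) ≡ 16/4 mod 19. 4⁻¹ ≡ 5 (mod 19) since 4·5 = 20 ≡ 1, so λ ≡ 4.
  x = λ² - 16 - 1 = 16 - 17 ≡ 18; y = λ·(16 - 18) - 15 ≡ 15. → (18, 15)
6G: (18, 15) + (1, 12). λ = (12 - 15)/(1 - 18) ≡ 16/2 mod 19. 2⁻¹ ≡ 10 (mod 19) since 2·10 = 20 ≡ 1, so λ ≡ 8.
  x = λ² - 18 - 1 = 64 - 19 ≡ 7; y = λ·(18 - 7) - 15 ≡ 16. → (7, 16)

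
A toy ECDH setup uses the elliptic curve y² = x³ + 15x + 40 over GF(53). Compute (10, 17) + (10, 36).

The two points share x = 10 and their y-coordinates satisfy 17 + 36 ≡ 0 (mod 53), so they are inverses. Their sum is the point at infinity.

O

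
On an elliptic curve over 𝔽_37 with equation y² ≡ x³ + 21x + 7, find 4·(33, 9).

Write P = (33, 9).
Repeated addition: build up to 4P.
2P: tangent at (33, 9): λ = (3·33² + 21)/(2·9) ≡ 32/18. 18⁻¹ ≡ 35 (mod 37) since 18·35 = 630 ≡ 1, so λ ≡ 32·35 ≡ 10.
  x = λ² - 33 - 33 = 100 - 66 ≡ 34; y = λ·(33 - 34) - 9 ≡ 18. → (34, 18)
3P: (34, 18) + (33, 9). λ = (9 - 18)/(33 - 34) ≡ 28/36 mod 37. 36⁻¹ ≡ 36 (mod 37) since 36·36 = 1296 ≡ 1, so λ ≡ 9.
  x = λ² - 34 - 33 = 81 - 67 ≡ 14; y = λ·(34 - 14) - 18 ≡ 14. → (14, 14)
4P: (14, 14) + (33, 9). λ = (9 - 14)/(33 - 14) ≡ 32/19 mod 37. 19⁻¹ ≡ 2 (mod 37), so λ ≡ 27.
  x = λ² - 14 - 33 = 729 - 47 ≡ 16; y = λ·(14 - 16) - 14 ≡ 6. → (16, 6)

(16, 6)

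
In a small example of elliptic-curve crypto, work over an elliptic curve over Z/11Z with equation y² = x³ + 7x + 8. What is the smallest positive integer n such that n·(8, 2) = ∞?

7

2P: tangent at (8, 2): λ = (3·8² + 7)/(2·2) ≡ 1/4. 4⁻¹ ≡ 3 (mod 11), so λ ≡ 1·3 ≡ 3.
  x = λ² - 8 - 8 = 9 - 16 ≡ 4; y = λ·(8 - 4) - 2 ≡ 10. → (4, 10)
3P: (4, 10) + (8, 2). λ = (2 - 10)/(8 - 4) ≡ 3/4 mod 11. 4⁻¹ ≡ 3 (mod 11), so λ ≡ 9.
  x = λ² - 4 - 8 = 81 - 12 ≡ 3; y = λ·(4 - 3) - 10 ≡ 10. → (3, 10)
4P: (3, 10) + (8, 2). λ = (2 - 10)/(8 - 3) ≡ 3/5 mod 11. 5⁻¹ ≡ 9 (mod 11), so λ ≡ 5.
  x = λ² - 3 - 8 = 25 - 11 ≡ 3; y = λ·(3 - 3) - 10 ≡ 1. → (3, 1)
5P: (3, 1) + (8, 2). λ = (2 - 1)/(8 - 3) ≡ 1/5 mod 11. 5⁻¹ ≡ 9 (mod 11) since 5·9 = 45 ≡ 1, so λ ≡ 9.
  x = λ² - 3 - 8 = 81 - 11 ≡ 4; y = λ·(3 - 4) - 1 ≡ 1. → (4, 1)
6P: (4, 1) + (8, 2). λ = (2 - 1)/(8 - 4) ≡ 1/4 mod 11. 4⁻¹ ≡ 3 (mod 11), so λ ≡ 3.
  x = λ² - 4 - 8 = 9 - 12 ≡ 8; y = λ·(4 - 8) - 1 ≡ 9. → (8, 9)
7P: (8, 9) + (8, 2): same x and y₁ ≡ -y₂, so the sum is ∞.
7P = ∞, so the order is 7.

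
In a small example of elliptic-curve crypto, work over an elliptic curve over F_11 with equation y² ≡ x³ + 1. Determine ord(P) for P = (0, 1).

2P: tangent at (0, 1): λ = (3·0² + 0)/(2·1) ≡ 0/2. 2⁻¹ ≡ 6 (mod 11), so λ ≡ 0·6 ≡ 0.
  x = λ² - 0 - 0 = 0 - 0 ≡ 0; y = λ·(0 - 0) - 1 ≡ 10. → (0, 10)
3P: (0, 10) + (0, 1): same x and y₁ ≡ -y₂, so the sum is the point at infinity.
3P = the point at infinity, so the order is 3.

3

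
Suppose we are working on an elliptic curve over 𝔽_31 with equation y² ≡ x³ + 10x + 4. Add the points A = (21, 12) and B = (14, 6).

(29, 21)

(21, 12) + (14, 6). λ = (6 - 12)/(14 - 21) ≡ 25/24 mod 31. 24⁻¹ ≡ 22 (mod 31) since 24·22 = 528 ≡ 1, so λ ≡ 23.
  x = λ² - 21 - 14 = 529 - 35 ≡ 29; y = λ·(21 - 29) - 12 ≡ 21. → (29, 21)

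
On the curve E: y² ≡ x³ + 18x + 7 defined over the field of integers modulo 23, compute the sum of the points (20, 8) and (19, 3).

(20, 8) + (19, 3). λ = (3 - 8)/(19 - 20) ≡ 18/22 mod 23. 22⁻¹ ≡ 22 (mod 23) since 22·22 = 484 ≡ 1, so λ ≡ 5.
  x = λ² - 20 - 19 = 25 - 39 ≡ 9; y = λ·(20 - 9) - 8 ≡ 1. → (9, 1)

(9, 1)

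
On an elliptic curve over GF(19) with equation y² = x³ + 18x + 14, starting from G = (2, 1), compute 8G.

(8, 9)

Double-and-add on 8 = (1000)₂. Start with G = (2, 1) for the leading 1-bit.
double: tangent at (2, 1): λ = (3·2² + 18)/(2·1) ≡ 11/2. 2⁻¹ ≡ 10 (mod 19), so λ ≡ 11·10 ≡ 15.
  x = λ² - 2 - 2 = 225 - 4 ≡ 12; y = λ·(2 - 12) - 1 ≡ 1. → (12, 1)
double: tangent at (12, 1): λ = (3·12² + 18)/(2·1) ≡ 13/2. 2⁻¹ ≡ 10 (mod 19), so λ ≡ 13·10 ≡ 16.
  x = λ² - 12 - 12 = 256 - 24 ≡ 4; y = λ·(12 - 4) - 1 ≡ 13. → (4, 13)
double: tangent at (4, 13): λ = (3·4² + 18)/(2·13) ≡ 9/7. 7⁻¹ ≡ 11 (mod 19) since 7·11 = 77 ≡ 1, so λ ≡ 9·11 ≡ 4.
  x = λ² - 4 - 4 = 16 - 8 ≡ 8; y = λ·(4 - 8) - 13 ≡ 9. → (8, 9)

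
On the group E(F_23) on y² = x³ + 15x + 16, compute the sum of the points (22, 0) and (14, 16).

(22, 0) + (14, 16). λ = (16 - 0)/(14 - 22) ≡ 16/15 mod 23. 15⁻¹ ≡ 20 (mod 23), so λ ≡ 21.
  x = λ² - 22 - 14 = 441 - 36 ≡ 14; y = λ·(22 - 14) - 0 ≡ 7. → (14, 7)

(14, 7)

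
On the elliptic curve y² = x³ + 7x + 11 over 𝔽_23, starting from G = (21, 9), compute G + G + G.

(8, 2)

Repeated addition: build up to 3G.
2G: tangent at (21, 9): λ = (3·21² + 7)/(2·9) ≡ 19/18. 18⁻¹ ≡ 9 (mod 23), so λ ≡ 19·9 ≡ 10.
  x = λ² - 21 - 21 = 100 - 42 ≡ 12; y = λ·(21 - 12) - 9 ≡ 12. → (12, 12)
3G: (12, 12) + (21, 9). λ = (9 - 12)/(21 - 12) ≡ 20/9 mod 23. 9⁻¹ ≡ 18 (mod 23) since 9·18 = 162 ≡ 1, so λ ≡ 15.
  x = λ² - 12 - 21 = 225 - 33 ≡ 8; y = λ·(12 - 8) - 12 ≡ 2. → (8, 2)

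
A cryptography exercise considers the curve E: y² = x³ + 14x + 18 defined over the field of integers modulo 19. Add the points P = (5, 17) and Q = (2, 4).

(5, 17) + (2, 4). λ = (4 - 17)/(2 - 5) ≡ 6/16 mod 19. 16⁻¹ ≡ 6 (mod 19), so λ ≡ 17.
  x = λ² - 5 - 2 = 289 - 7 ≡ 16; y = λ·(5 - 16) - 17 ≡ 5. → (16, 5)

(16, 5)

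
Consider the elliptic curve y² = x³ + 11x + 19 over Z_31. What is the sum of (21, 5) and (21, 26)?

O

The two points share x = 21 and their y-coordinates satisfy 5 + 26 ≡ 0 (mod 31), so they are inverses. Their sum is O.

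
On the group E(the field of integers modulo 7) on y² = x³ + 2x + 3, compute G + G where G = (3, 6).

(3, 1)

tangent at (3, 6): λ = (3·3² + 2)/(2·6) ≡ 1/5. 5⁻¹ ≡ 3 (mod 7), so λ ≡ 1·3 ≡ 3.
  x = λ² - 3 - 3 = 9 - 6 ≡ 3; y = λ·(3 - 3) - 6 ≡ 1. → (3, 1)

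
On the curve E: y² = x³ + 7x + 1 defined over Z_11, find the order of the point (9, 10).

3

2P: tangent at (9, 10): λ = (3·9² + 7)/(2·10) ≡ 8/9. 9⁻¹ ≡ 5 (mod 11) since 9·5 = 45 ≡ 1, so λ ≡ 8·5 ≡ 7.
  x = λ² - 9 - 9 = 49 - 18 ≡ 9; y = λ·(9 - 9) - 10 ≡ 1. → (9, 1)
3P: (9, 1) + (9, 10): same x and y₁ ≡ -y₂, so the sum is ∞.
3P = ∞, so the order is 3.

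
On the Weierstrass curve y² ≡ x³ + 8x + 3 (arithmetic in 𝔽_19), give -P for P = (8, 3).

(8, 16)

-(8, 3) = (8, -3 mod 19) = (8, 16).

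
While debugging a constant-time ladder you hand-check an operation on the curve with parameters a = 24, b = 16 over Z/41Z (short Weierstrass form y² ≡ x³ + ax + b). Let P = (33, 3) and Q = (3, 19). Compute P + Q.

(33, 3) + (3, 19). λ = (19 - 3)/(3 - 33) ≡ 16/11 mod 41. 11⁻¹ ≡ 15 (mod 41) since 11·15 = 165 ≡ 1, so λ ≡ 35.
  x = λ² - 33 - 3 = 1225 - 36 ≡ 0; y = λ·(33 - 0) - 3 ≡ 4. → (0, 4)

(0, 4)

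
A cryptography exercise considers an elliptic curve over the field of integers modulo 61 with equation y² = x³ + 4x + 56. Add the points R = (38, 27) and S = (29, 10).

(42, 40)

(38, 27) + (29, 10). λ = (10 - 27)/(29 - 38) ≡ 44/52 mod 61. 52⁻¹ ≡ 27 (mod 61), so λ ≡ 29.
  x = λ² - 38 - 29 = 841 - 67 ≡ 42; y = λ·(38 - 42) - 27 ≡ 40. → (42, 40)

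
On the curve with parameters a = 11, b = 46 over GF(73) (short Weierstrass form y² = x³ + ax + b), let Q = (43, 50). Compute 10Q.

(47, 54)

Double-and-add on 10 = (1010)₂. Start with Q = (43, 50) for the leading 1-bit.
double: tangent at (43, 50): λ = (3·43² + 11)/(2·50) ≡ 10/27. 27⁻¹ ≡ 46 (mod 73), so λ ≡ 10·46 ≡ 22.
  x = λ² - 43 - 43 = 484 - 86 ≡ 33; y = λ·(43 - 33) - 50 ≡ 24. → (33, 24)
double: tangent at (33, 24): λ = (3·33² + 11)/(2·24) ≡ 66/48. 48⁻¹ ≡ 35 (mod 73), so λ ≡ 66·35 ≡ 47.
  x = λ² - 33 - 33 = 2209 - 66 ≡ 26; y = λ·(33 - 26) - 24 ≡ 13. → (26, 13)
add Q: (26, 13) + (43, 50). λ = (50 - 13)/(43 - 26) ≡ 37/17 mod 73. 17⁻¹ ≡ 43 (mod 73), so λ ≡ 58.
  x = λ² - 26 - 43 = 3364 - 69 ≡ 10; y = λ·(26 - 10) - 13 ≡ 39. → (10, 39)
double: tangent at (10, 39): λ = (3·10² + 11)/(2·39) ≡ 19/5. 5⁻¹ ≡ 44 (mod 73) since 5·44 = 220 ≡ 1, so λ ≡ 19·44 ≡ 33.
  x = λ² - 10 - 10 = 1089 - 20 ≡ 47; y = λ·(10 - 47) - 39 ≡ 54. → (47, 54)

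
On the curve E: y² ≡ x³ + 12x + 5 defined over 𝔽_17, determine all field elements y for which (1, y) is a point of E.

x³ + 12x + 5 = 18 ≡ 1 (mod 17).
Square roots of 1 mod 17: 1 and 16 (since 1² = 1 ≡ 1).

1, 16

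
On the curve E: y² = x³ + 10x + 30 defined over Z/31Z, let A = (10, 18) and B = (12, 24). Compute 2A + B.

(5, 22)

First 2A:
Repeated addition: build up to 2A.
2A: tangent at (10, 18): λ = (3·10² + 10)/(2·18) ≡ 0/5. 5⁻¹ ≡ 25 (mod 31) since 5·25 = 125 ≡ 1, so λ ≡ 0·25 ≡ 0.
  x = λ² - 10 - 10 = 0 - 20 ≡ 11; y = λ·(10 - 11) - 18 ≡ 13. → (11, 13)
2A = (11, 13).
Finally 2A + B:
(11, 13) + (12, 24). λ = (24 - 13)/(12 - 11) ≡ 11/1 mod 31. 1⁻¹ ≡ 1 (mod 31), so λ ≡ 11.
  x = λ² - 11 - 12 = 121 - 23 ≡ 5; y = λ·(11 - 5) - 13 ≡ 22. → (5, 22)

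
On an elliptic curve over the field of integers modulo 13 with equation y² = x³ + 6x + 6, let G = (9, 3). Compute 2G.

tangent at (9, 3): λ = (3·9² + 6)/(2·3) ≡ 2/6. 6⁻¹ ≡ 11 (mod 13), so λ ≡ 2·11 ≡ 9.
  x = λ² - 9 - 9 = 81 - 18 ≡ 11; y = λ·(9 - 11) - 3 ≡ 5. → (11, 5)

(11, 5)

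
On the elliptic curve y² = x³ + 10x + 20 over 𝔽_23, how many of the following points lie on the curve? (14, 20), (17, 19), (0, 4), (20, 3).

(14, 20): 20² ≡ 9, rhs ≡ 6 → off.
(17, 19): 19² ≡ 16, rhs ≡ 20 → off.
(0, 4): 4² ≡ 16, rhs ≡ 20 → off.
(20, 3): 3² ≡ 9, rhs ≡ 9 → on.

1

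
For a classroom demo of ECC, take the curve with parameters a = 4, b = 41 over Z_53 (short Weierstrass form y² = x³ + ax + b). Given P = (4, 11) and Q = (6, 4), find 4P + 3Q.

(2, 2)

First 4P:
Double-and-add on 4 = (100)₂. Start with P = (4, 11) for the leading 1-bit.
double: tangent at (4, 11): λ = (3·4² + 4)/(2·11) ≡ 52/22. 22⁻¹ ≡ 41 (mod 53), so λ ≡ 52·41 ≡ 12.
  x = λ² - 4 - 4 = 144 - 8 ≡ 30; y = λ·(4 - 30) - 11 ≡ 48. → (30, 48)
double: tangent at (30, 48): λ = (3·30² + 4)/(2·48) ≡ 1/43. 43⁻¹ ≡ 37 (mod 53) since 43·37 = 1591 ≡ 1, so λ ≡ 1·37 ≡ 37.
  x = λ² - 30 - 30 = 1369 - 60 ≡ 37; y = λ·(30 - 37) - 48 ≡ 11. → (37, 11)
4P = (37, 11).
Next 3Q:
Repeated addition: build up to 3Q.
2Q: tangent at (6, 4): λ = (3·6² + 4)/(2·4) ≡ 6/8. 8⁻¹ ≡ 20 (mod 53), so λ ≡ 6·20 ≡ 14.
  x = λ² - 6 - 6 = 196 - 12 ≡ 25; y = λ·(6 - 25) - 4 ≡ 48. → (25, 48)
3Q: (25, 48) + (6, 4). λ = (4 - 48)/(6 - 25) ≡ 9/34 mod 53. 34⁻¹ ≡ 39 (mod 53), so λ ≡ 33.
  x = λ² - 25 - 6 = 1089 - 31 ≡ 51; y = λ·(25 - 51) - 48 ≡ 48. → (51, 48)
3Q = (51, 48).
Finally 4P + 3Q:
(37, 11) + (51, 48). λ = (48 - 11)/(51 - 37) ≡ 37/14 mod 53. 14⁻¹ ≡ 19 (mod 53) since 14·19 = 266 ≡ 1, so λ ≡ 14.
  x = λ² - 37 - 51 = 196 - 88 ≡ 2; y = λ·(37 - 2) - 11 ≡ 2. → (2, 2)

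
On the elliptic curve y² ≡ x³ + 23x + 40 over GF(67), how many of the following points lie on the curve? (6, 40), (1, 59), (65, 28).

2

(6, 40): 40² ≡ 59, rhs ≡ 59 → on.
(1, 59): 59² ≡ 64, rhs ≡ 64 → on.
(65, 28): 28² ≡ 47, rhs ≡ 53 → off.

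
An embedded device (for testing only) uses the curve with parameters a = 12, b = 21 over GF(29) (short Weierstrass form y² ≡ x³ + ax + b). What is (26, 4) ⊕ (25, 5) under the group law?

(8, 7)

(26, 4) + (25, 5). λ = (5 - 4)/(25 - 26) ≡ 1/28 mod 29. 28⁻¹ ≡ 28 (mod 29), so λ ≡ 28.
  x = λ² - 26 - 25 = 784 - 51 ≡ 8; y = λ·(26 - 8) - 4 ≡ 7. → (8, 7)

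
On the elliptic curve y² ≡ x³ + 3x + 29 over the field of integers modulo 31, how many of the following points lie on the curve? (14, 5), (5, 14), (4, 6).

(14, 5): 5² ≡ 25, rhs ≡ 25 → on.
(5, 14): 14² ≡ 10, rhs ≡ 14 → off.
(4, 6): 6² ≡ 5, rhs ≡ 12 → off.

1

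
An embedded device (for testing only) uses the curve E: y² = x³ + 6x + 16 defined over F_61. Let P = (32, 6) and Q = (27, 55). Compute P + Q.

(32, 6) + (27, 55). λ = (55 - 6)/(27 - 32) ≡ 49/56 mod 61. 56⁻¹ ≡ 12 (mod 61), so λ ≡ 39.
  x = λ² - 32 - 27 = 1521 - 59 ≡ 59; y = λ·(32 - 59) - 6 ≡ 39. → (59, 39)

(59, 39)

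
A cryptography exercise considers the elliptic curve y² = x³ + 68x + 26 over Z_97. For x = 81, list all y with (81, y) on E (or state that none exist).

x³ + 68x + 26 = 536975 ≡ 80 (mod 97).
80 is a non-residue mod 97; no y exists.

none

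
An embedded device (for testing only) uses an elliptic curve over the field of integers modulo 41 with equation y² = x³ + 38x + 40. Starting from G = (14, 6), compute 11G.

Repeated addition: build up to 11G.
2G: tangent at (14, 6): λ = (3·14² + 38)/(2·6) ≡ 11/12. 12⁻¹ ≡ 24 (mod 41) since 12·24 = 288 ≡ 1, so λ ≡ 11·24 ≡ 18.
  x = λ² - 14 - 14 = 324 - 28 ≡ 9; y = λ·(14 - 9) - 6 ≡ 2. → (9, 2)
3G: (9, 2) + (14, 6). λ = (6 - 2)/(14 - 9) ≡ 4/5 mod 41. 5⁻¹ ≡ 33 (mod 41) since 5·33 = 165 ≡ 1, so λ ≡ 9.
  x = λ² - 9 - 14 = 81 - 23 ≡ 17; y = λ·(9 - 17) - 2 ≡ 8. → (17, 8)
4G: (17, 8) + (14, 6). λ = (6 - 8)/(14 - 17) ≡ 39/38 mod 41. 38⁻¹ ≡ 27 (mod 41), so λ ≡ 28.
  x = λ² - 17 - 14 = 784 - 31 ≡ 15; y = λ·(17 - 15) - 8 ≡ 7. → (15, 7)
5G: (15, 7) + (14, 6). λ = (6 - 7)/(14 - 15) ≡ 40/40 mod 41. 40⁻¹ ≡ 40 (mod 41) since 40·40 = 1600 ≡ 1, so λ ≡ 1.
  x = λ² - 15 - 14 = 1 - 29 ≡ 13; y = λ·(15 - 13) - 7 ≡ 36. → (13, 36)
6G: (13, 36) + (14, 6). λ = (6 - 36)/(14 - 13) ≡ 11/1 mod 41. 1⁻¹ ≡ 1 (mod 41), so λ ≡ 11.
  x = λ² - 13 - 14 = 121 - 27 ≡ 12; y = λ·(13 - 12) - 36 ≡ 16. → (12, 16)
7G: (12, 16) + (14, 6). λ = (6 - 16)/(14 - 12) ≡ 31/2 mod 41. 2⁻¹ ≡ 21 (mod 41), so λ ≡ 36.
  x = λ² - 12 - 14 = 1296 - 26 ≡ 40; y = λ·(12 - 40) - 16 ≡ 1. → (40, 1)
8G: (40, 1) + (14, 6). λ = (6 - 1)/(14 - 40) ≡ 5/15 mod 41. 15⁻¹ ≡ 11 (mod 41) since 15·11 = 165 ≡ 1, so λ ≡ 14.
  x = λ² - 40 - 14 = 196 - 54 ≡ 19; y = λ·(40 - 19) - 1 ≡ 6. → (19, 6)
9G: (19, 6) + (14, 6). λ = (6 - 6)/(14 - 19) ≡ 0/36 mod 41. 36⁻¹ ≡ 8 (mod 41) since 36·8 = 288 ≡ 1, so λ ≡ 0.
  x = λ² - 19 - 14 = 0 - 33 ≡ 8; y = λ·(19 - 8) - 6 ≡ 35. → (8, 35)
10G: (8, 35) + (14, 6). λ = (6 - 35)/(14 - 8) ≡ 12/6 mod 41. 6⁻¹ ≡ 7 (mod 41), so λ ≡ 2.
  x = λ² - 8 - 14 = 4 - 22 ≡ 23; y = λ·(8 - 23) - 35 ≡ 17. → (23, 17)
11G: (23, 17) + (14, 6). λ = (6 - 17)/(14 - 23) ≡ 30/32 mod 41. 32⁻¹ ≡ 9 (mod 41), so λ ≡ 24.
  x = λ² - 23 - 14 = 576 - 37 ≡ 6; y = λ·(23 - 6) - 17 ≡ 22. → (6, 22)

(6, 22)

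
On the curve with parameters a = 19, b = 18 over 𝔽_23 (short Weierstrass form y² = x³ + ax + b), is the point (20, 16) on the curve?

yes

y² = 16² ≡ 3; x³ + 19x + 18 = 8398 ≡ 3 (mod 23). 3 = 3.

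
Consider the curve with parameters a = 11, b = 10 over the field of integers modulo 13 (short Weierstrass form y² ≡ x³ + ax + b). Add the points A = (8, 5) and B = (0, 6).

(8, 5) + (0, 6). λ = (6 - 5)/(0 - 8) ≡ 1/5 mod 13. 5⁻¹ ≡ 8 (mod 13), so λ ≡ 8.
  x = λ² - 8 - 0 = 64 - 8 ≡ 4; y = λ·(8 - 4) - 5 ≡ 1. → (4, 1)

(4, 1)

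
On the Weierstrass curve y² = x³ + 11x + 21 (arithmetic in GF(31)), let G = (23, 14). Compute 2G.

(24, 2)

tangent at (23, 14): λ = (3·23² + 11)/(2·14) ≡ 17/28. 28⁻¹ ≡ 10 (mod 31), so λ ≡ 17·10 ≡ 15.
  x = λ² - 23 - 23 = 225 - 46 ≡ 24; y = λ·(23 - 24) - 14 ≡ 2. → (24, 2)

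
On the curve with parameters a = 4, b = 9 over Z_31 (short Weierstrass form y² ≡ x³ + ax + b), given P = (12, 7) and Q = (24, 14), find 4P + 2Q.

(6, 30)

First 4P:
Double-and-add on 4 = (100)₂. Start with P = (12, 7) for the leading 1-bit.
double: tangent at (12, 7): λ = (3·12² + 4)/(2·7) ≡ 2/14. 14⁻¹ ≡ 20 (mod 31), so λ ≡ 2·20 ≡ 9.
  x = λ² - 12 - 12 = 81 - 24 ≡ 26; y = λ·(12 - 26) - 7 ≡ 22. → (26, 22)
double: tangent at (26, 22): λ = (3·26² + 4)/(2·22) ≡ 17/13. 13⁻¹ ≡ 12 (mod 31) since 13·12 = 156 ≡ 1, so λ ≡ 17·12 ≡ 18.
  x = λ² - 26 - 26 = 324 - 52 ≡ 24; y = λ·(26 - 24) - 22 ≡ 14. → (24, 14)
4P = (24, 14).
Next 2Q:
Repeated addition: build up to 2Q.
2Q: tangent at (24, 14): λ = (3·24² + 4)/(2·14) ≡ 27/28. 28⁻¹ ≡ 10 (mod 31), so λ ≡ 27·10 ≡ 22.
  x = λ² - 24 - 24 = 484 - 48 ≡ 2; y = λ·(24 - 2) - 14 ≡ 5. → (2, 5)
2Q = (2, 5).
Finally 4P + 2Q:
(24, 14) + (2, 5). λ = (5 - 14)/(2 - 24) ≡ 22/9 mod 31. 9⁻¹ ≡ 7 (mod 31), so λ ≡ 30.
  x = λ² - 24 - 2 = 900 - 26 ≡ 6; y = λ·(24 - 6) - 14 ≡ 30. → (6, 30)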